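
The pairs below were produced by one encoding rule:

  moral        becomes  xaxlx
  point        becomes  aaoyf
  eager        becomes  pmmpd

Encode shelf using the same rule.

dtkwr

Shifts by position in moral: pos 0: m→x (+11), pos 1: o→a (+12), pos 2: r→x (+6), pos 3: a→l (+11), pos 4: l→x (+12) — repeating every 3. It's a Vigenère-style cipher with numeric key [11,12,6]: position i shifts by key[i mod 3].
On shelf: s+11=d, h+12=t, e+6=k, l+11=w, f+12=r.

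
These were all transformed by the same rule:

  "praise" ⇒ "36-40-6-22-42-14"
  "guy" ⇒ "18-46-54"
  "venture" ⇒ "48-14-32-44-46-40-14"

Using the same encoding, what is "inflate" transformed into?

p(#16)→36 and r(#18)→40: differences scale by 2, so n = 2·pos + 4. The formula is n = 2×(alphabet index, a=1) + 4.
Applying it to inflate: i=9→22, n=14→32, f=6→16, l=12→28, a=1→6, t=20→44, e=5→14.

22-32-16-28-6-44-14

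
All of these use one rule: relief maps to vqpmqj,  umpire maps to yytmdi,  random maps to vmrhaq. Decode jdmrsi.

The shifts repeat in a cycle of length 3: positions 0,1,… shift by +4, +12, +4, then the pattern repeats.
Undoing it on jdmrsi: j−4=f, d−12=r, m−4=i, r−4=n, s−12=g, i−4=e.

fringe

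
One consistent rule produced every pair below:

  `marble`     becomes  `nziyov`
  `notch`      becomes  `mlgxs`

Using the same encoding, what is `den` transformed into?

wvm

Each pair mirrors across the alphabet (m↔n, a↔z, r↔i): positions sum to 25. Each letter is replaced by its mirror in the alphabet: a↔z, b↔y, c↔x, and so on (the Atbash cipher).
Applying it to den: d↔w, e↔v, n↔m.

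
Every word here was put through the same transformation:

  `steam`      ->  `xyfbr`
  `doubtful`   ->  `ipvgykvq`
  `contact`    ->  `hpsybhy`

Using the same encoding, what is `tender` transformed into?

The shift depends on letter class: consonant s→x is +5, but vowel e→f is +1. Vowels shift forward by 1 and consonants shift forward by 5.
On tender: t(cons)+5=y, e(vowel)+1=f, n(cons)+5=s, d(cons)+5=i, e(vowel)+1=f, r(cons)+5=w.

yfsifw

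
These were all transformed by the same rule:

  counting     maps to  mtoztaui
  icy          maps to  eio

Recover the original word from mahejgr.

ladybug

The output letters match the input read backwards, each shifted +6: counting reversed is gnitnuoc. The word is reversed, then every letter is shifted forward by 6.
Decoding mahejgr: shift back: m−6=g, a−6=u, h−6=b, e−6=y, j−6=d, g−6=a, r−6=l → gubydal; then reverse → ladybug.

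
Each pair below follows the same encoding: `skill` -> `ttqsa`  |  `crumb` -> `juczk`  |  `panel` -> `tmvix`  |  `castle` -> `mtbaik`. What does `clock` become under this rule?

The word is reversed, then every letter is shifted forward by 8.
On clock: reverse → kcolc; then shift: k+8=s, c+8=k, o+8=w, l+8=t, c+8=k.

skwtk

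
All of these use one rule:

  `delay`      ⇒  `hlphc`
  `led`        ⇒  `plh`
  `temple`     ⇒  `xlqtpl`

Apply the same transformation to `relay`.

The shift depends on letter class: consonant d→h is +4, but vowel e→l is +7. Two shifts are in play — +7 for a/e/i/o/u, +4 for every other letter.
On relay: r(cons)+4=v, e(vowel)+7=l, l(cons)+4=p, a(vowel)+7=h, y(cons)+4=c.

vlphc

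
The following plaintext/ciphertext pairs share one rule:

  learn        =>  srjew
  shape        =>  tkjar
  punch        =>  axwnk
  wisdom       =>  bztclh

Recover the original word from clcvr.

This is an affine cipher: with a=0,…,z=25, each position x becomes (15x+9) mod 26.
Decoding clcvr: c(2)→7·(2−9)≡3=d; l(11)→7·(11−9)≡14=o; c(2)→7·(2−9)≡3=d; v(21)→7·(21−9)≡6=g; r(17)→7·(17−9)≡4=e (all mod 26).

dodge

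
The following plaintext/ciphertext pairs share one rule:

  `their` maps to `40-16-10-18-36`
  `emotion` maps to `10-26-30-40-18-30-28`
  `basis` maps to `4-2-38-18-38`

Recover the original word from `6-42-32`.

The formula is n = 2×(alphabet index, a=1).
Decoding 6-42-32: 6→(6−0)÷2=3=c, 42→(42−0)÷2=21=u, 32→(32−0)÷2=16=p.

cup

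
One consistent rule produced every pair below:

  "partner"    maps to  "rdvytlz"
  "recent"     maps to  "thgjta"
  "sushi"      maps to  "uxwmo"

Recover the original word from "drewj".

Each letter shifts forward by (position + 2), i.e. 2, 3, 4, … — the shift grows by one for each successive letter.
Reversing it on drewj: d−2=b, r−3=o, e−4=a, w−5=r, j−6=d.

board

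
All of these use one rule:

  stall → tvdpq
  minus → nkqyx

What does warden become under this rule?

In stall: s→t is +1, t→v is +2, a→d is +3, l→p is +4 — the shift increases by 1 each position. Each letter shifts forward by (position + 1), i.e. 1, 2, 3, … — the shift grows by one for each successive letter.
Applying it to warden: w+1=x, a+2=c, r+3=u, d+4=h, e+5=j, n+6=t.

xcuhjt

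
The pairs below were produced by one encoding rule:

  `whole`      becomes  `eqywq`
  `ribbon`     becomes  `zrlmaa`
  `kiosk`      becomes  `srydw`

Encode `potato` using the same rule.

The shift increases by 1 at each position, starting from +8: 8, 9, 10, ….
Applying it to potato: p+8=x, o+9=x, t+10=d, a+11=l, t+12=f, o+13=b.

xxdlfb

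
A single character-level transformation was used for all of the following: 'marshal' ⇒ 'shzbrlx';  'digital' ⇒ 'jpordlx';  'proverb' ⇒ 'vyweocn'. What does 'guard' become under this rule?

mbian

In marshal: m→s is +6, a→h is +7, r→z is +8, s→b is +9 — the shift increases by 1 each position. Each letter shifts forward by (position + 6), i.e. 6, 7, 8, … — the shift grows by one for each successive letter.
For guard: g+6=m, u+7=b, a+8=i, r+9=a, d+10=n.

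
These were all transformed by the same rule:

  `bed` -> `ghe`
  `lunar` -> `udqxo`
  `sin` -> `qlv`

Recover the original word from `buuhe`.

The output letters match the input read backwards, each shifted +3: bed reversed is deb. Read the word backwards and shift each letter +3.
Decoding buuhe: shift back: b−3=y, u−3=r, u−3=r, h−3=e, e−3=b → yrreb; then reverse → berry.

berry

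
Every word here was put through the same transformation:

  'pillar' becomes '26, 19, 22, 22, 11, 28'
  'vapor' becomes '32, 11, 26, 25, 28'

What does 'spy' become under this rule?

29, 26, 35

The number is (letter's place in the alphabet, a=1) + 10.
On spy: s=19→29, p=16→26, y=25→35.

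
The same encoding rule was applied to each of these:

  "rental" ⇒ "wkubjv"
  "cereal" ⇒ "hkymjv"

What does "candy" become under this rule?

In rental: r→w is +5, e→k is +6, n→u is +7, t→b is +8 — the shift increases by 1 each position. Letter i (0-indexed) is shifted by i+5, so successive shifts are 5, 6, 7, ….
Applying it to candy: c+5=h, a+6=g, n+7=u, d+8=l, y+9=h.

hgulh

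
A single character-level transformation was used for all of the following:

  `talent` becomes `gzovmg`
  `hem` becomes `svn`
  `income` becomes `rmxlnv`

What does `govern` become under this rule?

tlevim

Each pair mirrors across the alphabet (t↔g, a↔z, l↔o): positions sum to 25. Each letter is replaced by its mirror in the alphabet: a↔z, b↔y, c↔x, and so on (the Atbash cipher).
For govern: g↔t, o↔l, v↔e, e↔v, r↔i, n↔m.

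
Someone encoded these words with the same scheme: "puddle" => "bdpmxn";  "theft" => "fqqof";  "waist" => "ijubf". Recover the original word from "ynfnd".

meter

It's a Vigenère-style cipher with numeric key [12,9]: position i shifts by key[i mod 2].
Undoing it on ynfnd: y−12=m, n−9=e, f−12=t, n−9=e, d−12=r.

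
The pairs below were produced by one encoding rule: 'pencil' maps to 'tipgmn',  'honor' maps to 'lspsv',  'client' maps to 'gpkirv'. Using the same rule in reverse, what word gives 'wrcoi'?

snake

Shifts by position in pencil: pos 0: p→t (+4), pos 1: e→i (+4), pos 2: n→p (+2), pos 3: c→g (+4), pos 4: i→m (+4), pos 5: l→n (+2) — repeating every 3. It's a Vigenère-style cipher with numeric key [4,4,2]: position i shifts by key[i mod 3].
Reversing it on wrcoi: w−4=s, r−4=n, c−2=a, o−4=k, i−4=e.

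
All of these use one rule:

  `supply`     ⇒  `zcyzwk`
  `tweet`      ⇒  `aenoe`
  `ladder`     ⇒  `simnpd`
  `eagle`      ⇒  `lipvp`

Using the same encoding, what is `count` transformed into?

Letter i (0-indexed) is shifted by i+7, so successive shifts are 7, 8, 9, ….
On count: c+7=j, o+8=w, u+9=d, n+10=x, t+11=e.

jwdxe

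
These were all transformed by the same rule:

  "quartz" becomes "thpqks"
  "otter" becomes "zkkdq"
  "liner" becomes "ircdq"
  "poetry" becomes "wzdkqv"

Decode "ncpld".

q(16)→t(19) and u(20)→h(7) fit y≡23x+15 (mod 26); the inverse of 23 mod 26 is 17. Treating letters as 0–25, the rule is x ↦ 23x + 15 (mod 26).
Decoding ncpld: n(13)→17·(13−15)≡18=s; c(2)→17·(2−15)≡13=n; p(15)→17·(15−15)≡0=a; l(11)→17·(11−15)≡10=k; d(3)→17·(3−15)≡4=e (all mod 26).

snake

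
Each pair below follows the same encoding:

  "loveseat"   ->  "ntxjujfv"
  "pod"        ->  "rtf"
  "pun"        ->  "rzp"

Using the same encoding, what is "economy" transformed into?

jetptoa

The shift depends on letter class: consonant l→n is +2, but vowel o→t is +5. The rule splits by letter class: vowels +5, consonants +2.
For economy: e(vowel)+5=j, c(cons)+2=e, o(vowel)+5=t, n(cons)+2=p, o(vowel)+5=t, m(cons)+2=o, y(cons)+2=a.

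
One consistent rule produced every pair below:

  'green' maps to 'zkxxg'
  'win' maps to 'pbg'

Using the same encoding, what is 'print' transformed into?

ikbgm

Compare letters: g→z is +19, r→k is +19, e→x is +19 — a constant shift. Each letter is shifted forward by 19 in the alphabet (a Caesar shift of +19).
Applying it to print: p+19=i, r+19=k, i+19=b, n+19=g, t+19=m.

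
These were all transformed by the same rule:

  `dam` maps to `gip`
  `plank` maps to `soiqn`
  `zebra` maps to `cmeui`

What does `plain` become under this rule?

soiqq

The shift depends on letter class: consonant d→g is +3, but vowel a→i is +8. The rule splits by letter class: vowels +8, consonants +3.
On plain: p(cons)+3=s, l(cons)+3=o, a(vowel)+8=i, i(vowel)+8=q, n(cons)+3=q.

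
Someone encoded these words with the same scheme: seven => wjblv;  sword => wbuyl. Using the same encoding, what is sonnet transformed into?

The shift increases by 1 at each position, starting from +4: 4, 5, 6, ….
On sonnet: s+4=w, o+5=t, n+6=t, n+7=u, e+8=m, t+9=c.

wttumc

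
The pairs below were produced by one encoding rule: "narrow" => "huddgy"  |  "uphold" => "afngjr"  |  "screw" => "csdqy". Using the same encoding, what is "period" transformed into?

fqdmgr

n(13)→h(7) and a(0)→u(20) fit y≡25x+20 (mod 26); the inverse of 25 mod 26 is 25. Each letter's alphabet position (a=0..z=25) is mapped through 25·x+20 mod 26 — an affine cipher.
On period: p(15)→25·15+20≡5=f; e(4)→25·4+20≡16=q; r(17)→25·17+20≡3=d; i(8)→25·8+20≡12=m; o(14)→25·14+20≡6=g; d(3)→25·3+20≡17=r (all mod 26).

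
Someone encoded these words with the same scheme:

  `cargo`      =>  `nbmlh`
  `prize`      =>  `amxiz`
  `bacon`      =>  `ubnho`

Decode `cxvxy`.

limit

c(2)→n(13) and a(0)→b(1) fit y≡19x+1 (mod 26); the inverse of 19 mod 26 is 11. This is an affine cipher: with a=0,…,z=25, each position x becomes (19x+1) mod 26.
Undoing it on cxvxy: c(2)→11·(2−1)≡11=l; x(23)→11·(23−1)≡8=i; v(21)→11·(21−1)≡12=m; x(23)→11·(23−1)≡8=i; y(24)→11·(24−1)≡19=t (all mod 26).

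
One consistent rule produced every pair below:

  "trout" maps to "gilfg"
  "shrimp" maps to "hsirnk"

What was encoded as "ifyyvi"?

rubber

This is the alphabet-reversal cipher (Atbash): a becomes z, b becomes y, etc.
Undoing it on ifyyvi: i↔r, f↔u, y↔b, y↔b, v↔e, i↔r.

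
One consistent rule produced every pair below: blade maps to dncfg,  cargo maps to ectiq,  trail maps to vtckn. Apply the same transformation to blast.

Compare letters: b→d is +2, l→n is +2, a→c is +2 — a constant shift. Each letter is shifted forward by 2 in the alphabet (a Caesar shift of +2).
On blast: b+2=d, l+2=n, a+2=c, s+2=u, t+2=v.

dncuv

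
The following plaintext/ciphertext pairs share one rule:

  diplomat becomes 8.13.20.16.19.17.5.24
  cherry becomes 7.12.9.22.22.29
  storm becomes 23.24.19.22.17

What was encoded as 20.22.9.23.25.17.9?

presume

The number is (letter's place in the alphabet, a=1) + 4.
Reversing it on 20.22.9.23.25.17.9: 20→(20−4)÷1=16=p, 22→(22−4)÷1=18=r, 9→(9−4)÷1=5=e, 23→(23−4)÷1=19=s, 25→(25−4)÷1=21=u, 17→(17−4)÷1=13=m, 9→(9−4)÷1=5=e.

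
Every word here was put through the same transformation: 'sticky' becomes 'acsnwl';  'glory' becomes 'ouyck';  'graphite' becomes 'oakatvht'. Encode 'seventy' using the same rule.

Letter i (0-indexed) is shifted by i+8, so successive shifts are 8, 9, 10, ….
Applying it to seventy: s+8=a, e+9=n, v+10=f, e+11=p, n+12=z, t+13=g, y+14=m.

anfpzgm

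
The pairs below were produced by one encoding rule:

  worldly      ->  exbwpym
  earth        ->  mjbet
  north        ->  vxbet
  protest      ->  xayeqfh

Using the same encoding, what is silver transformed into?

In worldly: w→e is +8, o→x is +9, r→b is +10, l→w is +11 — the shift increases by 1 each position. Letter i (0-indexed) is shifted by i+8, so successive shifts are 8, 9, 10, ….
For silver: s+8=a, i+9=r, l+10=v, v+11=g, e+12=q, r+13=e.

arvgqe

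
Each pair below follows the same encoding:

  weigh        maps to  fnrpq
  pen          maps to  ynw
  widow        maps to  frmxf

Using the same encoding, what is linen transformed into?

Compare letters: w→f is +9, e→n is +9, i→r is +9 — a constant shift. Every letter moves 9 places later in the alphabet, wrapping around z→a.
On linen: l+9=u, i+9=r, n+9=w, e+9=n, n+9=w.

urwnw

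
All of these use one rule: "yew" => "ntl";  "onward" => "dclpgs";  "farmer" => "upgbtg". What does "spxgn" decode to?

Each letter is shifted forward by 15 in the alphabet (a Caesar shift of +15).
Decoding spxgn: s−15=d, p−15=a, x−15=i, g−15=r, n−15=y.

dairy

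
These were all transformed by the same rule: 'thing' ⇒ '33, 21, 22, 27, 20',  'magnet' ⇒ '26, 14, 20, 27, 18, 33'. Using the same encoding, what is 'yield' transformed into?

38, 22, 18, 25, 17

t is letter #20 and maps to 33: an offset of 13. Each letter is replaced by its alphabet position (a=1..z=26) + 13.
For yield: y=25→38, i=9→22, e=5→18, l=12→25, d=4→17.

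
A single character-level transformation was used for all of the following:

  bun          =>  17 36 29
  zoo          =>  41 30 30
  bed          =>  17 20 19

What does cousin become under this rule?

18 30 36 34 24 29

b is letter #2 and maps to 17: an offset of 15. Letters become their 1-based position plus 15 (so a→16, b→17, …).
On cousin: c=3→18, o=15→30, u=21→36, s=19→34, i=9→24, n=14→29.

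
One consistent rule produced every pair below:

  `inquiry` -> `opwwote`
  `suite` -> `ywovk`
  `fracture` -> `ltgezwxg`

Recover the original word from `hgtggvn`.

The shifts repeat in a cycle of length 2: positions 0,1,… shift by +6, +2, then the pattern repeats.
Undoing it on hgtggvn: h−6=b, g−2=e, t−6=n, g−2=e, g−6=a, v−2=t, n−6=h.

beneath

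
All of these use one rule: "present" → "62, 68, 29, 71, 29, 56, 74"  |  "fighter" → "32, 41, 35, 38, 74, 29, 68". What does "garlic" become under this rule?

35, 17, 68, 50, 41, 23

p(#16)→62 and r(#18)→68: differences scale by 3, so n = 3·pos + 14. The formula is n = 3×(alphabet index, a=1) + 14.
On garlic: g=7→35, a=1→17, r=18→68, l=12→50, i=9→41, c=3→23.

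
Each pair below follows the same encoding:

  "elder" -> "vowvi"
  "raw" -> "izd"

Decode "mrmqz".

Each pair mirrors across the alphabet (e↔v, l↔o, d↔w): positions sum to 25. Letters are reflected about the middle of the alphabet (position → 25−position): Atbash.
Reversing it on mrmqz: m↔n, r↔i, m↔n, q↔j, z↔a.

ninja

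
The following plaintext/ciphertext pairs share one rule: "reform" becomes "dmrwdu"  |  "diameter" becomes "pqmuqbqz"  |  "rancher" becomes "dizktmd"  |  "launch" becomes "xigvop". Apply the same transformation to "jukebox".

Shifts by position in reform: pos 0: r→d (+12), pos 1: e→m (+8), pos 2: f→r (+12), pos 3: o→w (+8) — repeating every 2. A repeating key of period 2 is used — shifts +12, +8 over and over.
For jukebox: j+12=v, u+8=c, k+12=w, e+8=m, b+12=n, o+8=w, x+12=j.

vcwmnwj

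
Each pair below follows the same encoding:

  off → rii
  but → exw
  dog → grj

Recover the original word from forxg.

Compare letters: o→r is +3, f→i is +3, f→i is +3 — a constant shift. Every letter moves 3 places later in the alphabet, wrapping around z→a.
Reversing it on forxg: f−3=c, o−3=l, r−3=o, x−3=u, g−3=d.

cloud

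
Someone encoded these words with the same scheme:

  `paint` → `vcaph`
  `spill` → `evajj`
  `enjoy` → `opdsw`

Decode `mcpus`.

mango

p(15)→v(21) and a(0)→c(2) fit y≡3x+2 (mod 26); the inverse of 3 mod 26 is 9. Each letter's alphabet position (a=0..z=25) is mapped through 3·x+2 mod 26 — an affine cipher.
Reversing it on mcpus: m(12)→9·(12−2)≡12=m; c(2)→9·(2−2)≡0=a; p(15)→9·(15−2)≡13=n; u(20)→9·(20−2)≡6=g; s(18)→9·(18−2)≡14=o (all mod 26).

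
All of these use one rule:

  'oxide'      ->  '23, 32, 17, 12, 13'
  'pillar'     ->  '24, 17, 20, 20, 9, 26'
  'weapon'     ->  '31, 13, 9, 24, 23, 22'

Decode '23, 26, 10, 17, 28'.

orbit

Letters become their 1-based position plus 8 (so a→9, b→10, …).
Decoding 23, 26, 10, 17, 28: 23→(23−8)÷1=15=o, 26→(26−8)÷1=18=r, 10→(10−8)÷1=2=b, 17→(17−8)÷1=9=i, 28→(28−8)÷1=20=t.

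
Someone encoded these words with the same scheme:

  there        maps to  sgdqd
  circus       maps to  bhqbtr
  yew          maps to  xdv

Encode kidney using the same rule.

jhcmdx

Each letter is shifted forward by 25 in the alphabet (a Caesar shift of +25).
For kidney: k+25=j, i+25=h, d+25=c, n+25=m, e+25=d, y+25=x.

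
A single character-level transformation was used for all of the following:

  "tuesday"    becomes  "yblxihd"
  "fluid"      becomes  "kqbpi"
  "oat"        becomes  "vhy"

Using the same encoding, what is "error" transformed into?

The shift depends on letter class: consonant t→y is +5, but vowel u→b is +7. Vowels shift forward by 7 and consonants shift forward by 5.
On error: e(vowel)+7=l, r(cons)+5=w, r(cons)+5=w, o(vowel)+7=v, r(cons)+5=w.

lwwvw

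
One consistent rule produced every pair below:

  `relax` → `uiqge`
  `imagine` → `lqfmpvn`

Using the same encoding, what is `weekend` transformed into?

zijqlvm

The shift increases by 1 at each position, starting from +3: 3, 4, 5, ….
On weekend: w+3=z, e+4=i, e+5=j, k+6=q, e+7=l, n+8=v, d+9=m.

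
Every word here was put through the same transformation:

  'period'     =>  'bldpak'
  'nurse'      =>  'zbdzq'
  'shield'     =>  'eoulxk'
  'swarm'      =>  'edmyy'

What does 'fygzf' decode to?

The shifts repeat in a cycle of length 2: positions 0,1,… shift by +12, +7, then the pattern repeats.
Reversing it on fygzf: f−12=t, y−7=r, g−12=u, z−7=s, f−12=t.

trust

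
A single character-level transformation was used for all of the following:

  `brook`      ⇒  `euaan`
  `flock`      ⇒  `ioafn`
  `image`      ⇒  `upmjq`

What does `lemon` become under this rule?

The shift depends on letter class: consonant b→e is +3, but vowel o→a is +12. The rule splits by letter class: vowels +12, consonants +3.
On lemon: l(cons)+3=o, e(vowel)+12=q, m(cons)+3=p, o(vowel)+12=a, n(cons)+3=q.

oqpaq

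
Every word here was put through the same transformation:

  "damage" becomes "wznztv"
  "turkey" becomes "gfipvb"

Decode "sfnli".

humor

This is the alphabet-reversal cipher (Atbash): a becomes z, b becomes y, etc.
Reversing it on sfnli: s↔h, f↔u, n↔m, l↔o, i↔r.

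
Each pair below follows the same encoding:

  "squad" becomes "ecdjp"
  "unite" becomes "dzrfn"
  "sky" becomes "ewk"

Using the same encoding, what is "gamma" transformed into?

The rule splits by letter class: vowels +9, consonants +12.
For gamma: g(cons)+12=s, a(vowel)+9=j, m(cons)+12=y, m(cons)+12=y, a(vowel)+9=j.

sjyyj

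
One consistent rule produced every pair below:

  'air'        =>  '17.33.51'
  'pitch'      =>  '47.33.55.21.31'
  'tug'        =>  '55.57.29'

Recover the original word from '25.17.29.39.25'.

a(#1)→17 and i(#9)→33: differences scale by 2, so n = 2·pos + 15. With a=1..z=26, the number is 2·pos + 15.
Undoing it on 25.17.29.39.25: 25→(25−15)÷2=5=e, 17→(17−15)÷2=1=a, 29→(29−15)÷2=7=g, 39→(39−15)÷2=12=l, 25→(25−15)÷2=5=e.

eagle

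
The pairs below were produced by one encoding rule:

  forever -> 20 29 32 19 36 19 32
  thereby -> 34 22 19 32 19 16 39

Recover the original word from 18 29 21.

f is letter #6 and maps to 20: an offset of 14. Each letter is replaced by its alphabet position (a=1..z=26) + 14.
Decoding 18 29 21: 18→(18−14)÷1=4=d, 29→(29−14)÷1=15=o, 21→(21−14)÷1=7=g.

dog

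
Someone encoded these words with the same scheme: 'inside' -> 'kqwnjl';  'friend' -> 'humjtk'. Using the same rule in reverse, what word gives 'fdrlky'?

danger

Letter i (0-indexed) is shifted by i+2, so successive shifts are 2, 3, 4, ….
Decoding fdrlky: f−2=d, d−3=a, r−4=n, l−5=g, k−6=e, y−7=r.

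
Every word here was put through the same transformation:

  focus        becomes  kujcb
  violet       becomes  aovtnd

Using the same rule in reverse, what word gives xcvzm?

In focus: f→k is +5, o→u is +6, c→j is +7, u→c is +8 — the shift increases by 1 each position. Each letter shifts forward by (position + 5), i.e. 5, 6, 7, … — the shift grows by one for each successive letter.
Undoing it on xcvzm: x−5=s, c−6=w, v−7=o, z−8=r, m−9=d.

sword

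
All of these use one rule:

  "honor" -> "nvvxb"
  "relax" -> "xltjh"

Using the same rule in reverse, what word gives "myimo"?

In honor: h→n is +6, o→v is +7, n→v is +8, o→x is +9 — the shift increases by 1 each position. The shift increases by 1 at each position, starting from +6: 6, 7, 8, ….
Reversing it on myimo: m−6=g, y−7=r, i−8=a, m−9=d, o−10=e.

grade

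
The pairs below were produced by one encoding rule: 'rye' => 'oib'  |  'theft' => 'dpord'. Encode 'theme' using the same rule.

The output letters match the input read backwards, each shifted +10: rye reversed is eyr. The word is reversed, then every letter is shifted forward by 10.
Applying it to theme: reverse → emeht; then shift: e+10=o, m+10=w, e+10=o, h+10=r, t+10=d.

oword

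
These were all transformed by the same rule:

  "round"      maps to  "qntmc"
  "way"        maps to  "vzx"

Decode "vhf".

Compare letters: r→q is +25, o→n is +25, u→t is +25 — a constant shift. It's a constant shift of +25 (ROT25).
Undoing it on vhf: v−25=w, h−25=i, f−25=g.

wig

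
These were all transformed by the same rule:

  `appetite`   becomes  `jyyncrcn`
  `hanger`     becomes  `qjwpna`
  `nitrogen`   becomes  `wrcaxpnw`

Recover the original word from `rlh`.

icy

Compare letters: a→j is +9, p→y is +9, p→y is +9 — a constant shift. This is a Caesar cipher with shift 9.
Reversing it on rlh: r−9=i, l−9=c, h−9=y.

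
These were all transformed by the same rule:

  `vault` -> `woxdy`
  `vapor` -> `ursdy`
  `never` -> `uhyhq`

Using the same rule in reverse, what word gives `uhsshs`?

pepper

The output letters match the input read backwards, each shifted +3: vault reversed is tluav. Read the word backwards and shift each letter +3.
Decoding uhsshs: shift back: u−3=r, h−3=e, s−3=p, s−3=p, h−3=e, s−3=p → reppep; then reverse → pepper.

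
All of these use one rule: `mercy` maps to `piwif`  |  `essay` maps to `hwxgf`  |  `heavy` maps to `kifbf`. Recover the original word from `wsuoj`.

topic

Letter i (0-indexed) is shifted by i+3, so successive shifts are 3, 4, 5, ….
Undoing it on wsuoj: w−3=t, s−4=o, u−5=p, o−6=i, j−7=c.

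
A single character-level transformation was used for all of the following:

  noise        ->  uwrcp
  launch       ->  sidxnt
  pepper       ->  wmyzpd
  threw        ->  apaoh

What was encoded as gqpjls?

zigzag

In noise: n→u is +7, o→w is +8, i→r is +9, s→c is +10 — the shift increases by 1 each position. The shift increases by 1 at each position, starting from +7: 7, 8, 9, ….
Undoing it on gqpjls: g−7=z, q−8=i, p−9=g, j−10=z, l−11=a, s−12=g.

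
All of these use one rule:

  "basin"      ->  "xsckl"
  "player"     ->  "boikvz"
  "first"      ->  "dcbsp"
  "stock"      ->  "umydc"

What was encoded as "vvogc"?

swell

The output letters match the input read backwards, each shifted +10: basin reversed is nisab. The word is reversed, then every letter is shifted forward by 10.
Reversing it on vvogc: shift back: v−10=l, v−10=l, o−10=e, g−10=w, c−10=s → llews; then reverse → swell.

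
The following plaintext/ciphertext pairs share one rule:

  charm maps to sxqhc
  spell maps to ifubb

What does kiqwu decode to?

Compare letters: c→s is +16, h→x is +16, a→q is +16 — a constant shift. Every letter moves 16 places later in the alphabet, wrapping around z→a.
Decoding kiqwu: k−16=u, i−16=s, q−16=a, w−16=g, u−16=e.

usage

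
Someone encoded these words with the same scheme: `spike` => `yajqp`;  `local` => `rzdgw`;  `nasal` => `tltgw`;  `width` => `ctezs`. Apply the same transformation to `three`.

zsskp

Shifts by position in spike: pos 0: s→y (+6), pos 1: p→a (+11), pos 2: i→j (+1), pos 3: k→q (+6), pos 4: e→p (+11) — repeating every 3. A repeating key of period 3 is used — shifts +6, +11, +1 over and over.
For three: t+6=z, h+11=s, r+1=s, e+6=k, e+11=p.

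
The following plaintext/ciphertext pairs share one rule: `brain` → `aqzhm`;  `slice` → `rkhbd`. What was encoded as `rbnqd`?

Compare letters: b→a is +25, r→q is +25, a→z is +25 — a constant shift. This is a Caesar cipher with shift 25.
Undoing it on rbnqd: r−25=s, b−25=c, n−25=o, q−25=r, d−25=e.

score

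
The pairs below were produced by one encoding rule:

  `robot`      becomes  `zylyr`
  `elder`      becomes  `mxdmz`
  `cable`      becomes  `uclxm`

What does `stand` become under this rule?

This is an affine cipher: with a=0,…,z=25, each position x becomes (9x+2) mod 26.
For stand: s(18)→9·18+2≡8=i; t(19)→9·19+2≡17=r; a(0)→9·0+2≡2=c; n(13)→9·13+2≡15=p; d(3)→9·3+2≡3=d (all mod 26).

ircpd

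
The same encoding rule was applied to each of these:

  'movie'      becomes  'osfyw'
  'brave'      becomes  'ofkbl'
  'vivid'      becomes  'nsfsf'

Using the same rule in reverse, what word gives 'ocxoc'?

sense

The output letters match the input read backwards, each shifted +10: movie reversed is eivom. Two steps: reverse the string, then apply a Caesar shift of +10.
Reversing it on ocxoc: shift back: o−10=e, c−10=s, x−10=n, o−10=e, c−10=s → esnes; then reverse → sense.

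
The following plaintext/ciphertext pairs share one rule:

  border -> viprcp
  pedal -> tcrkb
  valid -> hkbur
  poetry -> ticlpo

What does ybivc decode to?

globe

Treating letters as 0–25, the rule is x ↦ 11x + 10 (mod 26).
Decoding ybivc: y(24)→19·(24−10)≡6=g; b(1)→19·(1−10)≡11=l; i(8)→19·(8−10)≡14=o; v(21)→19·(21−10)≡1=b; c(2)→19·(2−10)≡4=e (all mod 26).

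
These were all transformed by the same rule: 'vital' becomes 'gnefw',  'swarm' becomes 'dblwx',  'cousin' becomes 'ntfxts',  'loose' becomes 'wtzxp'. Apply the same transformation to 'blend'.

Shifts by position in vital: pos 0: v→g (+11), pos 1: i→n (+5), pos 2: t→e (+11), pos 3: a→f (+5) — repeating every 2. A repeating key of period 2 is used — shifts +11, +5 over and over.
For blend: b+11=m, l+5=q, e+11=p, n+5=s, d+11=o.

mqpso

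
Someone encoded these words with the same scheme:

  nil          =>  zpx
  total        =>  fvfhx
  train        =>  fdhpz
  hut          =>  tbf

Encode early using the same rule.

The shift depends on letter class: consonant n→z is +12, but vowel i→p is +7. Vowels shift forward by 7 and consonants shift forward by 12.
Applying it to early: e(vowel)+7=l, a(vowel)+7=h, r(cons)+12=d, l(cons)+12=x, y(cons)+12=k.

lhdxk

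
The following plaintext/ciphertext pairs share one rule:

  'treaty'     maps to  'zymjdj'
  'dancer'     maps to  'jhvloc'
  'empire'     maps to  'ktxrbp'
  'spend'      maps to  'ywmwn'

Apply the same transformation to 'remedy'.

xlunnj

In treaty: t→z is +6, r→y is +7, e→m is +8, a→j is +9 — the shift increases by 1 each position. Each letter shifts forward by (position + 6), i.e. 6, 7, 8, … — the shift grows by one for each successive letter.
Applying it to remedy: r+6=x, e+7=l, m+8=u, e+9=n, d+10=n, y+11=j.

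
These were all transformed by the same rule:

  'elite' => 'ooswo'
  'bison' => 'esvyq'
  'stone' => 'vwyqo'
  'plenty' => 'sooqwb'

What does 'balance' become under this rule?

The shift depends on letter class: consonant l→o is +3, but vowel e→o is +10. The rule splits by letter class: vowels +10, consonants +3.
For balance: b(cons)+3=e, a(vowel)+10=k, l(cons)+3=o, a(vowel)+10=k, n(cons)+3=q, c(cons)+3=f, e(vowel)+10=o.

ekokqfo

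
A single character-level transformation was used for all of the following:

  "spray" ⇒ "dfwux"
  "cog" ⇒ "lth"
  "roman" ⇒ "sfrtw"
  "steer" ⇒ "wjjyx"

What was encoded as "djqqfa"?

The output letters match the input read backwards, each shifted +5: spray reversed is yarps. Read the word backwards and shift each letter +5.
Undoing it on djqqfa: shift back: d−5=y, j−5=e, q−5=l, q−5=l, f−5=a, a−5=v → yellav; then reverse → valley.

valley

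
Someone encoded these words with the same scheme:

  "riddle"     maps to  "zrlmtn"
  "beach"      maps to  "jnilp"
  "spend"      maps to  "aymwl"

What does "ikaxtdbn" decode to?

Shifts by position in riddle: pos 0: r→z (+8), pos 1: i→r (+9), pos 2: d→l (+8), pos 3: d→m (+9) — repeating every 2. It's a Vigenère-style cipher with numeric key [8,9]: position i shifts by key[i mod 2].
Undoing it on ikaxtdbn: i−8=a, k−9=b, a−8=s, x−9=o, t−8=l, d−9=u, b−8=t, n−9=e.

absolute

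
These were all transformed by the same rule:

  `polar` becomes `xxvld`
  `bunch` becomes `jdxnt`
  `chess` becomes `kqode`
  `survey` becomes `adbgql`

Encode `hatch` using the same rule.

In polar: p→x is +8, o→x is +9, l→v is +10, a→l is +11 — the shift increases by 1 each position. The shift increases by 1 at each position, starting from +8: 8, 9, 10, ….
Applying it to hatch: h+8=p, a+9=j, t+10=d, c+11=n, h+12=t.

pjdnt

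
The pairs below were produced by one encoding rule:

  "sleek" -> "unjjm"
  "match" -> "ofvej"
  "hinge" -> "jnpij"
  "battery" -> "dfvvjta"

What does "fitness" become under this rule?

The shift depends on letter class: consonant s→u is +2, but vowel e→j is +5. Two shifts are in play — +5 for a/e/i/o/u, +2 for every other letter.
For fitness: f(cons)+2=h, i(vowel)+5=n, t(cons)+2=v, n(cons)+2=p, e(vowel)+5=j, s(cons)+2=u, s(cons)+2=u.

hnvpjuu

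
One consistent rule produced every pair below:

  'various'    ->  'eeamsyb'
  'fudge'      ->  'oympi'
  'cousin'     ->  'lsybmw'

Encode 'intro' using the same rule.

The shift depends on letter class: consonant v→e is +9, but vowel a→e is +4. Vowels shift forward by 4 and consonants shift forward by 9.
Applying it to intro: i(vowel)+4=m, n(cons)+9=w, t(cons)+9=c, r(cons)+9=a, o(vowel)+4=s.

mwcas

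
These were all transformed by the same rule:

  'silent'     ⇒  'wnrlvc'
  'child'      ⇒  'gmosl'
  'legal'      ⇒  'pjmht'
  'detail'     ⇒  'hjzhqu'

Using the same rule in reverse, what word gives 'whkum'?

In silent: s→w is +4, i→n is +5, l→r is +6, e→l is +7 — the shift increases by 1 each position. Letter i (0-indexed) is shifted by i+4, so successive shifts are 4, 5, 6, ….
Undoing it on whkum: w−4=s, h−5=c, k−6=e, u−7=n, m−8=e.

scene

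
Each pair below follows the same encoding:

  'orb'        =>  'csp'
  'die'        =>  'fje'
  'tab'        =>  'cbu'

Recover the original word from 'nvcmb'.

album

The word is reversed, then every letter is shifted forward by 1.
Decoding nvcmb: shift back: n−1=m, v−1=u, c−1=b, m−1=l, b−1=a → mubla; then reverse → album.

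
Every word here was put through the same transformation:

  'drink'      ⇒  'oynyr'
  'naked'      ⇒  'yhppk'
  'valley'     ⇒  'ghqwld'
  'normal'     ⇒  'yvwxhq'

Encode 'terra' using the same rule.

elwch

It's a Vigenère-style cipher with numeric key [11,7,5]: position i shifts by key[i mod 3].
On terra: t+11=e, e+7=l, r+5=w, r+11=c, a+7=h.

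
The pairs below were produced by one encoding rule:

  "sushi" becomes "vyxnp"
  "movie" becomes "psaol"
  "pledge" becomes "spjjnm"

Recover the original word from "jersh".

gamma

In sushi: s→v is +3, u→y is +4, s→x is +5, h→n is +6 — the shift increases by 1 each position. Each letter shifts forward by (position + 3), i.e. 3, 4, 5, … — the shift grows by one for each successive letter.
Undoing it on jersh: j−3=g, e−4=a, r−5=m, s−6=m, h−7=a.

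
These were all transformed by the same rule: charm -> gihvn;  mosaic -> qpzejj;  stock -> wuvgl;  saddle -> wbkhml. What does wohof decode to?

snake

Shifts by position in charm: pos 0: c→g (+4), pos 1: h→i (+1), pos 2: a→h (+7), pos 3: r→v (+4), pos 4: m→n (+1) — repeating every 3. The shifts repeat in a cycle of length 3: positions 0,1,… shift by +4, +1, +7, then the pattern repeats.
Undoing it on wohof: w−4=s, o−1=n, h−7=a, o−4=k, f−1=e.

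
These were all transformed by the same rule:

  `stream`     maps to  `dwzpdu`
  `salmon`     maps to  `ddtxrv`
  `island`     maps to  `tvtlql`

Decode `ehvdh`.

A repeating key of period 3 is used — shifts +11, +3, +8 over and over.
Reversing it on ehvdh: e−11=t, h−3=e, v−8=n, d−11=s, h−3=e.

tense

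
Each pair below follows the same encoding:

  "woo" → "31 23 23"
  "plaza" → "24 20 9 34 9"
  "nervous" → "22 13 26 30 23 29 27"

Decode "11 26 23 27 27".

w is letter #23 and maps to 31: an offset of 8. The number is (letter's place in the alphabet, a=1) + 8.
Reversing it on 11 26 23 27 27: 11→(11−8)÷1=3=c, 26→(26−8)÷1=18=r, 23→(23−8)÷1=15=o, 27→(27−8)÷1=19=s, 27→(27−8)÷1=19=s.

cross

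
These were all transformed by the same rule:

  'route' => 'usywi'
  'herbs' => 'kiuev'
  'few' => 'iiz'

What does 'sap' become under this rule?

ves

The shift depends on letter class: consonant r→u is +3, but vowel o→s is +4. The rule splits by letter class: vowels +4, consonants +3.
On sap: s(cons)+3=v, a(vowel)+4=e, p(cons)+3=s.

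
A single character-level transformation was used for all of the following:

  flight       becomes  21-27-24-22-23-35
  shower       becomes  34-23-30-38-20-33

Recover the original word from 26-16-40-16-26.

f is letter #6 and maps to 21: an offset of 15. Letters become their 1-based position plus 15 (so a→16, b→17, …).
Reversing it on 26-16-40-16-26: 26→(26−15)÷1=11=k, 16→(16−15)÷1=1=a, 40→(40−15)÷1=25=y, 16→(16−15)÷1=1=a, 26→(26−15)÷1=11=k.

kayak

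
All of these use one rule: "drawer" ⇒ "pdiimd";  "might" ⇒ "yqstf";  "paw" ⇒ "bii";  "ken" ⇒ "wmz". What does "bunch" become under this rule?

nczot

The shift depends on letter class: consonant d→p is +12, but vowel a→i is +8. Vowels shift forward by 8 and consonants shift forward by 12.
Applying it to bunch: b(cons)+12=n, u(vowel)+8=c, n(cons)+12=z, c(cons)+12=o, h(cons)+12=t.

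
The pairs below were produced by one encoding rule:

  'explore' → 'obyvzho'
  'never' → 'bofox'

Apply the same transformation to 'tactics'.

cmsdmkd

The output letters match the input read backwards, each shifted +10: explore reversed is erolpxe. The word is reversed, then every letter is shifted forward by 10.
For tactics: reverse → scitcat; then shift: s+10=c, c+10=m, i+10=s, t+10=d, c+10=m, a+10=k, t+10=d.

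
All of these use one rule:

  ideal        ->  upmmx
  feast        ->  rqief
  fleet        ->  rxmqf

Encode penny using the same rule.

bqvzk

Shifts by position in ideal: pos 0: i→u (+12), pos 1: d→p (+12), pos 2: e→m (+8), pos 3: a→m (+12), pos 4: l→x (+12) — repeating every 3. It's a Vigenère-style cipher with numeric key [12,12,8]: position i shifts by key[i mod 3].
For penny: p+12=b, e+12=q, n+8=v, n+12=z, y+12=k.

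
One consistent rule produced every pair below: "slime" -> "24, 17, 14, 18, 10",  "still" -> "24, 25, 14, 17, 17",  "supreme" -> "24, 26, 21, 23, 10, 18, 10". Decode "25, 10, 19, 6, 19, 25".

s is letter #19 and maps to 24: an offset of 5. The number is (letter's place in the alphabet, a=1) + 5.
Decoding 25, 10, 19, 6, 19, 25: 25→(25−5)÷1=20=t, 10→(10−5)÷1=5=e, 19→(19−5)÷1=14=n, 6→(6−5)÷1=1=a, 19→(19−5)÷1=14=n, 25→(25−5)÷1=20=t.

tenant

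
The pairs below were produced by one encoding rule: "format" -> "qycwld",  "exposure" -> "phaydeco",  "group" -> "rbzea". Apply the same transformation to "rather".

Shifts by position in format: pos 0: f→q (+11), pos 1: o→y (+10), pos 2: r→c (+11), pos 3: m→w (+10) — repeating every 2. The shifts repeat in a cycle of length 2: positions 0,1,… shift by +11, +10, then the pattern repeats.
On rather: r+11=c, a+10=k, t+11=e, h+10=r, e+11=p, r+10=b.

ckerpb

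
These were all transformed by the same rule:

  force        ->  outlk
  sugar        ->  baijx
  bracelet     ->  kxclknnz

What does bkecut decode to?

Shifts by position in force: pos 0: f→o (+9), pos 1: o→u (+6), pos 2: r→t (+2), pos 3: c→l (+9), pos 4: e→k (+6) — repeating every 3. It's a Vigenère-style cipher with numeric key [9,6,2]: position i shifts by key[i mod 3].
Decoding bkecut: b−9=s, k−6=e, e−2=c, c−9=t, u−6=o, t−2=r.

sector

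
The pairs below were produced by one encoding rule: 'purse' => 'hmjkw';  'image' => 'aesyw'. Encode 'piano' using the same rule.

Compare letters: p→h is +18, u→m is +18, r→j is +18 — a constant shift. It's a constant shift of +18 (ROT18).
Applying it to piano: p+18=h, i+18=a, a+18=s, n+18=f, o+18=g.

hasfg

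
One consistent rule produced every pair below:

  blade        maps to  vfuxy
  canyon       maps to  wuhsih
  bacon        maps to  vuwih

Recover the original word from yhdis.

Compare letters: b→v is +20, l→f is +20, a→u is +20 — a constant shift. It's a constant shift of +20 (ROT20).
Undoing it on yhdis: y−20=e, h−20=n, d−20=j, i−20=o, s−20=y.

enjoy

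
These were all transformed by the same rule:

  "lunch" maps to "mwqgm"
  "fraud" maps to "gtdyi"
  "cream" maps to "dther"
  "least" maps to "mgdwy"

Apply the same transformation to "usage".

In lunch: l→m is +1, u→w is +2, n→q is +3, c→g is +4 — the shift increases by 1 each position. The shift increases by 1 at each position, starting from +1: 1, 2, 3, ….
Applying it to usage: u+1=v, s+2=u, a+3=d, g+4=k, e+5=j.

vudkj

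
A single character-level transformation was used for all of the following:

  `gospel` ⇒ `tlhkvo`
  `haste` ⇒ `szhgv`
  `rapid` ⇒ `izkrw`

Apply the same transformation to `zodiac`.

alwrzx

Each pair mirrors across the alphabet (g↔t, o↔l, s↔h): positions sum to 25. This is the alphabet-reversal cipher (Atbash): a becomes z, b becomes y, etc.
On zodiac: z↔a, o↔l, d↔w, i↔r, a↔z, c↔x.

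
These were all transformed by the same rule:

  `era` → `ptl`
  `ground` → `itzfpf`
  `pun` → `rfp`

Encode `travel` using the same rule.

The shift depends on letter class: consonant r→t is +2, but vowel e→p is +11. Two shifts are in play — +11 for a/e/i/o/u, +2 for every other letter.
On travel: t(cons)+2=v, r(cons)+2=t, a(vowel)+11=l, v(cons)+2=x, e(vowel)+11=p, l(cons)+2=n.

vtlxpn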